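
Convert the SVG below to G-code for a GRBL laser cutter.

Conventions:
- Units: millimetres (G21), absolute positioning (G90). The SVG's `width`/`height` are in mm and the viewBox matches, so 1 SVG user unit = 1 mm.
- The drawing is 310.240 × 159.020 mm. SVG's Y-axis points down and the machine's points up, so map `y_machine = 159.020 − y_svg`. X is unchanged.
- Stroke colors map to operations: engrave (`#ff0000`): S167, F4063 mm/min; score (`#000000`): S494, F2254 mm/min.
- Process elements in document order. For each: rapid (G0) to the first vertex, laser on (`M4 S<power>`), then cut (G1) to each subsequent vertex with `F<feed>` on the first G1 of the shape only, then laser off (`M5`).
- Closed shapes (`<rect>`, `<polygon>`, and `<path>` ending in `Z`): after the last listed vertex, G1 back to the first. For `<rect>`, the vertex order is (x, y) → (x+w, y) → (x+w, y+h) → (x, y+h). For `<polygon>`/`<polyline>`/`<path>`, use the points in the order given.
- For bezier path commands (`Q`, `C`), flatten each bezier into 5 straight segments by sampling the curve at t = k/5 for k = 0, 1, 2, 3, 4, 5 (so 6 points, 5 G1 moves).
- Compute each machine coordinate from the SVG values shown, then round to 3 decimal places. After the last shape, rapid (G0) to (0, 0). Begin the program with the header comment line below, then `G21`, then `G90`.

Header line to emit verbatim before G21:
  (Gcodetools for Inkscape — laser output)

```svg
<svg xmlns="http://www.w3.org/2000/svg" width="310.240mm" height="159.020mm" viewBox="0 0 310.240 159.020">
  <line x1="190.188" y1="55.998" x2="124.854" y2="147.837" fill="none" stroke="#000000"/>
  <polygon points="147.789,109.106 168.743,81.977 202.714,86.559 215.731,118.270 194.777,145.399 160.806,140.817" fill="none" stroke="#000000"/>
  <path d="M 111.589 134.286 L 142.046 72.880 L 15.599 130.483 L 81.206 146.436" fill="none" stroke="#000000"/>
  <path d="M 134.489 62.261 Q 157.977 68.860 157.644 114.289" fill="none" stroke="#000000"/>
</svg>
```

(Gcodetools for Inkscape — laser output)
G21
G90
G0 X190.188 Y103.022
M4 S494
G1 X124.854 Y11.183 F2254
M5
G0 X147.789 Y49.914
M4 S494
G1 X168.743 Y77.043 F2254
G1 X202.714 Y72.461
G1 X215.731 Y40.750
G1 X194.777 Y13.621
G1 X160.806 Y18.203
G1 X147.789 Y49.914
M5
G0 X111.589 Y24.734
M4 S494
G1 X142.046 Y86.140 F2254
G1 X15.599 Y28.537
G1 X81.206 Y12.584
M5
G0 X134.489 Y96.759
M4 S494
G1 X142.931 Y92.566 F2254
G1 X149.468 Y85.267
G1 X154.099 Y74.861
G1 X156.824 Y61.349
G1 X157.644 Y44.731
M5
G0 X0.000 Y0.000

1 u = 1 mm; y_m = 159.020 − y.

[1] `<line>` line segment, #000000→score S494 F2254: (190.188,103.022) → (124.854,11.183)

[2] `<polygon>` regular polygon, #000000→score S494 F2254: (147.789,49.914) → (168.743,77.043) → (202.714,72.461) → (215.731,40.750) → (194.777,13.621) → (160.806,18.203) → (147.789,49.914) (closed)

[3] `<path>` open polyline, #000000→score S494 F2254: (111.589,24.734) → (142.046,86.140) → (15.599,28.537) → (81.206,12.584)

[4] `<path>` quadratic bezier, #000000→score S494 F2254: (134.489,96.759) → (142.931,92.566) → (149.468,85.267) → (154.099,74.861) → (156.824,61.349) → (157.644,44.731)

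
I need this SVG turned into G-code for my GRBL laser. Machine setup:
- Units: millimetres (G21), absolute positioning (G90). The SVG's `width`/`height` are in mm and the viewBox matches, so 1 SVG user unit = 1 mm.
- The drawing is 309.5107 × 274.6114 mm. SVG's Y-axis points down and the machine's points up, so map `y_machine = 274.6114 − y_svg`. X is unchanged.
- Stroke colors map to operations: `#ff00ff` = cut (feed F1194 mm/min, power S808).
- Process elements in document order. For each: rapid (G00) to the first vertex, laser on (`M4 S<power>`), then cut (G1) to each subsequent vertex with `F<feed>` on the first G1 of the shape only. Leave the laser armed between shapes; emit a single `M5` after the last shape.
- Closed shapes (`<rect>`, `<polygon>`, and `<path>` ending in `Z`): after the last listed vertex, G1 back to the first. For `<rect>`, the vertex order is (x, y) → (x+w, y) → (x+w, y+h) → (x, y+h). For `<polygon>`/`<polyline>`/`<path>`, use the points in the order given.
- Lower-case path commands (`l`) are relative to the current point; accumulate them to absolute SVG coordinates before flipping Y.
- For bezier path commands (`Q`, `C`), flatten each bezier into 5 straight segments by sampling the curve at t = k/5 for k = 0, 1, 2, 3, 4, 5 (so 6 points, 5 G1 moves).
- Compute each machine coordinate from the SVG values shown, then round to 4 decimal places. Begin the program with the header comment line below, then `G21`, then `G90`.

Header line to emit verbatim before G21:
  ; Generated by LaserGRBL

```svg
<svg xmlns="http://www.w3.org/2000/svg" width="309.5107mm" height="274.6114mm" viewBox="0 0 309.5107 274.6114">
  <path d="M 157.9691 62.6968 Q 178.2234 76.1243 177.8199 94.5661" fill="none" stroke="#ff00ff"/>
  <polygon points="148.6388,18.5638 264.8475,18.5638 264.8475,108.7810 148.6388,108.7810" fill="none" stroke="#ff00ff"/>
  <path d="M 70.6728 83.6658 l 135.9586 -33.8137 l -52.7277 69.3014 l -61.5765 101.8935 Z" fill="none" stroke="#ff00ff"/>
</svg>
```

; Generated by LaserGRBL
G21
G90
G00 X157.9691 Y211.9146
M4 S808
G1 X165.2445 Y206.3430 F1194
G1 X170.8673 Y200.3703
G1 X174.8375 Y193.9965
G1 X177.1550 Y187.2214
G1 X177.8199 Y180.0453
G00 X148.6388 Y256.0476
M4 S808
G1 X264.8475 Y256.0476 F1194
G1 X264.8475 Y165.8304
G1 X148.6388 Y165.8304
G1 X148.6388 Y256.0476
G00 X70.6728 Y190.9456
M4 S808
G1 X206.6314 Y224.7593 F1194
G1 X153.9037 Y155.4579
G1 X92.3272 Y53.5644
G1 X70.6728 Y190.9456
M5

Since the viewBox matches the mm dimensions, user units are millimetres directly. The only transform is the Y-flip y_m = 274.6114 − y_svg.

Shape 1 is a quadratic bezier drawn with `<path>`. Its stroke #ff00ff means cut at S808, F1194. After flipping Y the toolpath is (157.9691,211.9146) → (165.2445,206.3430) → (170.8673,200.3703) → (174.8375,193.9965) → (177.1550,187.2214) → (177.8199,180.0453).

Shape 2 is a rectangle drawn with `<polygon>`. Its stroke #ff00ff means cut at S808, F1194. After flipping Y the toolpath is (148.6388,256.0476) → (264.8475,256.0476) → (264.8475,165.8304) → (148.6388,165.8304) → (148.6388,256.0476), returning to the start.

Shape 3 is a closed polygon drawn with `<path>`. Its stroke #ff00ff means cut at S808, F1194. After flipping Y the toolpath is (70.6728,190.9456) → (206.6314,224.7593) → (153.9037,155.4579) → (92.3272,53.5644) → (70.6728,190.9456), returning to the start.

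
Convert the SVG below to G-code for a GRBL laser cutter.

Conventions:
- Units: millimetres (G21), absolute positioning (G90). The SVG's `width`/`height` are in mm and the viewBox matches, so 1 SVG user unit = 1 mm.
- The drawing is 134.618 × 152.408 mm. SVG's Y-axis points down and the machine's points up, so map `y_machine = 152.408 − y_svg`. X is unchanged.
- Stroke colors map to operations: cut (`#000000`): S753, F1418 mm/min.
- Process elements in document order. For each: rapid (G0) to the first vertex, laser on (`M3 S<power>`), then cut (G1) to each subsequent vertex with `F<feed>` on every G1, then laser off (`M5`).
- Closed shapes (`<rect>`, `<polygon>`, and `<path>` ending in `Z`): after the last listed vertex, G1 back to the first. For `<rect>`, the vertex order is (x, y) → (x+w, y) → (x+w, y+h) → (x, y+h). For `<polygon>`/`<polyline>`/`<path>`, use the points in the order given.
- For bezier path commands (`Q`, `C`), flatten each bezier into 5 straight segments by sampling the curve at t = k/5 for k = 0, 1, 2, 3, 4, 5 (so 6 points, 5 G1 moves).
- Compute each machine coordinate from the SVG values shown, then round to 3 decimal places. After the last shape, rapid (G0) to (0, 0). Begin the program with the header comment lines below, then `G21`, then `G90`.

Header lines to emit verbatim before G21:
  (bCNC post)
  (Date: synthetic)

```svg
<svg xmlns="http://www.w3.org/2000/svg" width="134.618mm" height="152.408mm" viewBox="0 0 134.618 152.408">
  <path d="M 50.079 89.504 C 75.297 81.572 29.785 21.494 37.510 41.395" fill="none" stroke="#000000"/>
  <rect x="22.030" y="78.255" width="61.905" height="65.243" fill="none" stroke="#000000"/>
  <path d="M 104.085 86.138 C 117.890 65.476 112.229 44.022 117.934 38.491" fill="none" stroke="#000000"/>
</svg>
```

1 u = 1 mm; y_m = 152.408 − y.

[1] `<path>` cubic bezier, #000000→cut S753 F1418: (50.079,62.904) → (57.714,72.864) → (54.324,88.996) → (45.860,104.960) → (38.272,114.413) → (37.510,111.013)

[2] `<rect>` rectangle, #000000→cut S753 F1418: (22.030,74.153) → (83.935,74.153) → (83.935,8.910) → (22.030,8.910) → (22.030,74.153) (closed)

[3] `<path>` cubic bezier, #000000→cut S753 F1418: (104.085,66.270) → (110.279,78.629) → (113.281,90.375) → (114.570,100.707) → (115.628,108.821) → (117.934,113.917)

(bCNC post)
(Date: synthetic)
G21
G90
G0 X50.079 Y62.904
M3 S753
G1 X57.714 Y72.864 F1418
G1 X54.324 Y88.996 F1418
G1 X45.860 Y104.960 F1418
G1 X38.272 Y114.413 F1418
G1 X37.510 Y111.013 F1418
M5
G0 X22.030 Y74.153
M3 S753
G1 X83.935 Y74.153 F1418
G1 X83.935 Y8.910 F1418
G1 X22.030 Y8.910 F1418
G1 X22.030 Y74.153 F1418
M5
G0 X104.085 Y66.270
M3 S753
G1 X110.279 Y78.629 F1418
G1 X113.281 Y90.375 F1418
G1 X114.570 Y100.707 F1418
G1 X115.628 Y108.821 F1418
G1 X117.934 Y113.917 F1418
M5
G0 X0.000 Y0.000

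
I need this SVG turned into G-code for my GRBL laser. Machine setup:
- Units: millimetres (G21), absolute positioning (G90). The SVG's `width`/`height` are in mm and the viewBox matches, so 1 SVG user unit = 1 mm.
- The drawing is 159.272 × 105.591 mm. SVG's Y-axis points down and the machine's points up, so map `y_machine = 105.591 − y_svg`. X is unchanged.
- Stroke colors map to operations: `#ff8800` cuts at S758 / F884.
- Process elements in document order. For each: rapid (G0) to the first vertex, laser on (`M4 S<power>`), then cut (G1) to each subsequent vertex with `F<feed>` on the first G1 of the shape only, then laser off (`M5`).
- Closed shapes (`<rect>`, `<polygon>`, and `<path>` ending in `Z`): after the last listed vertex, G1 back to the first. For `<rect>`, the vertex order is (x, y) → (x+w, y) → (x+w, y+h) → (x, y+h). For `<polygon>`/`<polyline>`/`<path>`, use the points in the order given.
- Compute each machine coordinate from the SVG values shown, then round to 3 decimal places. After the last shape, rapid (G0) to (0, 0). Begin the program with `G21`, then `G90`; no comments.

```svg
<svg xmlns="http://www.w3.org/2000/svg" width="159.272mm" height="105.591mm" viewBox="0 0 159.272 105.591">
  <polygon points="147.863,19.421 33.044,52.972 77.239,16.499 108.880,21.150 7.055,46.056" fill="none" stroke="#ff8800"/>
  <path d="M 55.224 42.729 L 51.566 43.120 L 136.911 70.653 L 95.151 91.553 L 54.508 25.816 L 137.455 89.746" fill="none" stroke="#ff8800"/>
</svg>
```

1 u = 1 mm; y_m = 105.591 − y.

[1] `<polygon>` closed polygon, #ff8800→cut S758 F884: (147.863,86.170) → (33.044,52.619) → (77.239,89.092) → (108.880,84.441) → (7.055,59.535) → (147.863,86.170) (closed)

[2] `<path>` open polyline, #ff8800→cut S758 F884: (55.224,62.862) → (51.566,62.471) → (136.911,34.938) → (95.151,14.038) → (54.508,79.775) → (137.455,15.845)

G21
G90
G0 X147.863 Y86.170
M4 S758
G1 X33.044 Y52.619 F884
G1 X77.239 Y89.092
G1 X108.880 Y84.441
G1 X7.055 Y59.535
G1 X147.863 Y86.170
M5
G0 X55.224 Y62.862
M4 S758
G1 X51.566 Y62.471 F884
G1 X136.911 Y34.938
G1 X95.151 Y14.038
G1 X54.508 Y79.775
G1 X137.455 Y15.845
M5
G0 X0.000 Y0.000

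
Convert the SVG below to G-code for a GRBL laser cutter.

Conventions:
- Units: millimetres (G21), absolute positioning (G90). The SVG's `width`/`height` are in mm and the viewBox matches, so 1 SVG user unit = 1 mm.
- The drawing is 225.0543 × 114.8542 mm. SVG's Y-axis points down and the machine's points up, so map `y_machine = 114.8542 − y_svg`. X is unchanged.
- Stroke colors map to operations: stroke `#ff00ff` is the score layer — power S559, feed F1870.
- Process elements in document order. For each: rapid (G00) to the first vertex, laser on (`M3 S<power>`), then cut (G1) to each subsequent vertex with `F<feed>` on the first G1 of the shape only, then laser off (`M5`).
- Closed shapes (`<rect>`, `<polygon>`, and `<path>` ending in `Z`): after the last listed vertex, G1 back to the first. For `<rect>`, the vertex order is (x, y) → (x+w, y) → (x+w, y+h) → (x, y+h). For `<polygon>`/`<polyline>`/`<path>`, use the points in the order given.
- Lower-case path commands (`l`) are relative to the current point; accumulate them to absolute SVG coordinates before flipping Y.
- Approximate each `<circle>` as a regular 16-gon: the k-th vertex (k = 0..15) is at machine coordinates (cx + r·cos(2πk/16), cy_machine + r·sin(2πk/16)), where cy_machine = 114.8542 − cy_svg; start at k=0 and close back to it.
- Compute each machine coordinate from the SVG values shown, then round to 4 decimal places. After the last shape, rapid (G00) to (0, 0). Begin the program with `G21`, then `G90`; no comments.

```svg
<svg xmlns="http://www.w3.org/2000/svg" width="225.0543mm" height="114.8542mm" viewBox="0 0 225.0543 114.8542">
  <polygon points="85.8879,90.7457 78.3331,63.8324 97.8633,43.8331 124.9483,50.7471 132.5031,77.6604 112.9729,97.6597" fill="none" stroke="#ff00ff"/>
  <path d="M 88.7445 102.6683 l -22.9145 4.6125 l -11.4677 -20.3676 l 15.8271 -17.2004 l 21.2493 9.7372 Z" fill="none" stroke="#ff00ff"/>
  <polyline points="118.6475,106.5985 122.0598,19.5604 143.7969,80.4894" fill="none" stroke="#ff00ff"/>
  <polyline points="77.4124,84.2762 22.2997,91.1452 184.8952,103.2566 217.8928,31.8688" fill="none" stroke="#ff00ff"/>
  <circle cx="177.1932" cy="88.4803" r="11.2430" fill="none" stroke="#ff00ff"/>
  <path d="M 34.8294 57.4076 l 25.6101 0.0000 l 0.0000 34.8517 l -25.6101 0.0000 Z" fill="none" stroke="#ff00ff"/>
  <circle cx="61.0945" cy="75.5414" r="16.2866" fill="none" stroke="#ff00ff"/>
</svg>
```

G21
G90
G00 X85.8879 Y24.1085
M3 S559
G1 X78.3331 Y51.0218 F1870
G1 X97.8633 Y71.0211
G1 X124.9483 Y64.1071
G1 X132.5031 Y37.1938
G1 X112.9729 Y17.1945
G1 X85.8879 Y24.1085
M5
G00 X88.7445 Y12.1859
M3 S559
G1 X65.8300 Y7.5734 F1870
G1 X54.3623 Y27.9410
G1 X70.1894 Y45.1414
G1 X91.4387 Y35.4042
G1 X88.7445 Y12.1859
M5
G00 X118.6475 Y8.2557
M3 S559
G1 X122.0598 Y95.2938 F1870
G1 X143.7969 Y34.3648
M5
G00 X77.4124 Y30.5780
M3 S559
G1 X22.2997 Y23.7090 F1870
G1 X184.8952 Y11.5976
G1 X217.8928 Y82.9854
M5
G00 X188.4362 Y26.3739
M3 S559
G1 X187.5804 Y30.6764 F1870
G1 X185.1432 Y34.3239
G1 X181.4957 Y36.7611
G1 X177.1932 Y37.6169
G1 X172.8907 Y36.7611
G1 X169.2432 Y34.3239
G1 X166.8060 Y30.6764
G1 X165.9502 Y26.3739
G1 X166.8060 Y22.0714
G1 X169.2432 Y18.4239
G1 X172.8907 Y15.9867
G1 X177.1932 Y15.1309
G1 X181.4957 Y15.9867
G1 X185.1432 Y18.4239
G1 X187.5804 Y22.0714
G1 X188.4362 Y26.3739
M5
G00 X34.8294 Y57.4466
M3 S559
G1 X60.4395 Y57.4466 F1870
G1 X60.4395 Y22.5949
G1 X34.8294 Y22.5949
G1 X34.8294 Y57.4466
M5
G00 X77.3811 Y39.3128
M3 S559
G1 X76.1414 Y45.5454 F1870
G1 X72.6109 Y50.8292
G1 X67.3271 Y54.3597
G1 X61.0945 Y55.5994
G1 X54.8619 Y54.3597
G1 X49.5781 Y50.8292
G1 X46.0476 Y45.5454
G1 X44.8079 Y39.3128
G1 X46.0476 Y33.0802
G1 X49.5781 Y27.7964
G1 X54.8619 Y24.2659
G1 X61.0945 Y23.0262
G1 X67.3271 Y24.2659
G1 X72.6109 Y27.7964
G1 X76.1414 Y33.0802
G1 X77.3811 Y39.3128
M5
G00 X0.0000 Y0.0000

Since the viewBox matches the mm dimensions, user units are millimetres directly. The only transform is the Y-flip y_m = 114.8542 − y_svg.

Shape 1 is a regular polygon drawn with `<polygon>`. Its stroke #ff00ff means score at S559, F1870. After flipping Y the toolpath is (85.8879,24.1085) → (78.3331,51.0218) → (97.8633,71.0211) → (124.9483,64.1071) → (132.5031,37.1938) → (112.9729,17.1945) → (85.8879,24.1085), returning to the start.

Shape 2 is a regular polygon drawn with `<path>`. Its stroke #ff00ff means score at S559, F1870. After flipping Y the toolpath is (88.7445,12.1859) → (65.8300,7.5734) → (54.3623,27.9410) → (70.1894,45.1414) → (91.4387,35.4042) → (88.7445,12.1859), returning to the start.

Shape 3 is a open polyline drawn with `<polyline>`. Its stroke #ff00ff means score at S559, F1870. After flipping Y the toolpath is (118.6475,8.2557) → (122.0598,95.2938) → (143.7969,34.3648).

Shape 4 is a open polyline drawn with `<polyline>`. Its stroke #ff00ff means score at S559, F1870. After flipping Y the toolpath is (77.4124,30.5780) → (22.2997,23.7090) → (184.8952,11.5976) → (217.8928,82.9854).

Shape 5 is a circle drawn with `<circle>`. Its stroke #ff00ff means score at S559, F1870. After flipping Y the toolpath is (188.4362,26.3739) → (187.5804,30.6764) → (185.1432,34.3239) → (181.4957,36.7611) → (177.1932,37.6169) → (172.8907,36.7611) → (169.2432,34.3239) → (166.8060,30.6764) → (165.9502,26.3739) → (166.8060,22.0714) → (169.2432,18.4239) → (172.8907,15.9867) → (177.1932,15.1309) → (181.4957,15.9867) → (185.1432,18.4239) → (187.5804,22.0714) → (188.4362,26.3739), returning to the start.

Shape 6 is a rectangle drawn with `<path>`. Its stroke #ff00ff means score at S559, F1870. After flipping Y the toolpath is (34.8294,57.4466) → (60.4395,57.4466) → (60.4395,22.5949) → (34.8294,22.5949) → (34.8294,57.4466), returning to the start.

Shape 7 is a circle drawn with `<circle>`. Its stroke #ff00ff means score at S559, F1870. After flipping Y the toolpath is (77.3811,39.3128) → (76.1414,45.5454) → (72.6109,50.8292) → (67.3271,54.3597) → (61.0945,55.5994) → (54.8619,54.3597) → (49.5781,50.8292) → (46.0476,45.5454) → (44.8079,39.3128) → (46.0476,33.0802) → (49.5781,27.7964) → (54.8619,24.2659) → (61.0945,23.0262) → (67.3271,24.2659) → (72.6109,27.7964) → (76.1414,33.0802) → (77.3811,39.3128), returning to the start.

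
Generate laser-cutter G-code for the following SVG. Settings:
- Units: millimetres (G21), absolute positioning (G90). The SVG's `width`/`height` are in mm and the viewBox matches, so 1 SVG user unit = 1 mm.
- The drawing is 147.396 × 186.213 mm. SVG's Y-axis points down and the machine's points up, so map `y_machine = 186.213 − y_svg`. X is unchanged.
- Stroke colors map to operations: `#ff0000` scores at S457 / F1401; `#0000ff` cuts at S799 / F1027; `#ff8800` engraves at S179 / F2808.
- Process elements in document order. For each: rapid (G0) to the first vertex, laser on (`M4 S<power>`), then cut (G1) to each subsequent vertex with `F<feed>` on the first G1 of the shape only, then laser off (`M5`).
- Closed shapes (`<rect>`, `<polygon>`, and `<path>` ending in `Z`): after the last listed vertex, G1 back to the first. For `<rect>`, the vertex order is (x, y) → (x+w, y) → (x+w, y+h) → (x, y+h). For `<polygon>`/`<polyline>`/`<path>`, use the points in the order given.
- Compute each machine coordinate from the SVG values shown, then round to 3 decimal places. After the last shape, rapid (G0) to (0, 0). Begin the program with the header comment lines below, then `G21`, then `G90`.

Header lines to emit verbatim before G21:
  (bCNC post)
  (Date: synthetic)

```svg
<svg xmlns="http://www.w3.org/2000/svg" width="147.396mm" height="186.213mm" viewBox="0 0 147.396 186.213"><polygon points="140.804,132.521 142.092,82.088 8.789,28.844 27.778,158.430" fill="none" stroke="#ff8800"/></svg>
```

(bCNC post)
(Date: synthetic)
G21
G90
G0 X140.804 Y53.692
M4 S179
G1 X142.092 Y104.125 F2808
G1 X8.789 Y157.369
G1 X27.778 Y27.783
G1 X140.804 Y53.692
M5
G0 X0.000 Y0.000

1 u = 1 mm; y_m = 186.213 − y.

[1] `<polygon>` closed polygon, #ff8800→engrave S179 F2808: (140.804,53.692) → (142.092,104.125) → (8.789,157.369) → (27.778,27.783) → (140.804,53.692) (closed)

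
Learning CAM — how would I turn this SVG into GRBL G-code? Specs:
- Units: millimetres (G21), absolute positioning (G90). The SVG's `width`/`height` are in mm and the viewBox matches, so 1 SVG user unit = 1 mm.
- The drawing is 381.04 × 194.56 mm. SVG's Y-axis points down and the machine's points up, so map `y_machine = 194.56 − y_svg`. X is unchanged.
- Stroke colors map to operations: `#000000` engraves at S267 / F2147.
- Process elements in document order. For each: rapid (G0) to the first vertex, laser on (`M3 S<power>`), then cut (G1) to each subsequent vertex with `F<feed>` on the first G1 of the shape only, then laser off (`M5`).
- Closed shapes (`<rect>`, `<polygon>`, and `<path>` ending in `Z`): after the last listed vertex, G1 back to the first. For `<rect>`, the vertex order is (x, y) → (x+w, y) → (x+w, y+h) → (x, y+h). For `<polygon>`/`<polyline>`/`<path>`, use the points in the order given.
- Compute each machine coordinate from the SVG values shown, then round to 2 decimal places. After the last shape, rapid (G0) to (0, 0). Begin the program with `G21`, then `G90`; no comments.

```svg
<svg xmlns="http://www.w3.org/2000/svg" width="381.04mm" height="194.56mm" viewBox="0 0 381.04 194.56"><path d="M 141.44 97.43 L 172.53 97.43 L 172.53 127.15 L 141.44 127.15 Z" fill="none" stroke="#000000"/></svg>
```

1 u = 1 mm; y_m = 194.56 − y.

[1] `<path>` rectangle, #000000→engrave S267 F2147: (141.44,97.13) → (172.53,97.13) → (172.53,67.41) → (141.44,67.41) → (141.44,97.13) (closed)

G21
G90
G0 X141.44 Y97.13
M3 S267
G1 X172.53 Y97.13 F2147
G1 X172.53 Y67.41
G1 X141.44 Y67.41
G1 X141.44 Y97.13
M5
G0 X0.00 Y0.00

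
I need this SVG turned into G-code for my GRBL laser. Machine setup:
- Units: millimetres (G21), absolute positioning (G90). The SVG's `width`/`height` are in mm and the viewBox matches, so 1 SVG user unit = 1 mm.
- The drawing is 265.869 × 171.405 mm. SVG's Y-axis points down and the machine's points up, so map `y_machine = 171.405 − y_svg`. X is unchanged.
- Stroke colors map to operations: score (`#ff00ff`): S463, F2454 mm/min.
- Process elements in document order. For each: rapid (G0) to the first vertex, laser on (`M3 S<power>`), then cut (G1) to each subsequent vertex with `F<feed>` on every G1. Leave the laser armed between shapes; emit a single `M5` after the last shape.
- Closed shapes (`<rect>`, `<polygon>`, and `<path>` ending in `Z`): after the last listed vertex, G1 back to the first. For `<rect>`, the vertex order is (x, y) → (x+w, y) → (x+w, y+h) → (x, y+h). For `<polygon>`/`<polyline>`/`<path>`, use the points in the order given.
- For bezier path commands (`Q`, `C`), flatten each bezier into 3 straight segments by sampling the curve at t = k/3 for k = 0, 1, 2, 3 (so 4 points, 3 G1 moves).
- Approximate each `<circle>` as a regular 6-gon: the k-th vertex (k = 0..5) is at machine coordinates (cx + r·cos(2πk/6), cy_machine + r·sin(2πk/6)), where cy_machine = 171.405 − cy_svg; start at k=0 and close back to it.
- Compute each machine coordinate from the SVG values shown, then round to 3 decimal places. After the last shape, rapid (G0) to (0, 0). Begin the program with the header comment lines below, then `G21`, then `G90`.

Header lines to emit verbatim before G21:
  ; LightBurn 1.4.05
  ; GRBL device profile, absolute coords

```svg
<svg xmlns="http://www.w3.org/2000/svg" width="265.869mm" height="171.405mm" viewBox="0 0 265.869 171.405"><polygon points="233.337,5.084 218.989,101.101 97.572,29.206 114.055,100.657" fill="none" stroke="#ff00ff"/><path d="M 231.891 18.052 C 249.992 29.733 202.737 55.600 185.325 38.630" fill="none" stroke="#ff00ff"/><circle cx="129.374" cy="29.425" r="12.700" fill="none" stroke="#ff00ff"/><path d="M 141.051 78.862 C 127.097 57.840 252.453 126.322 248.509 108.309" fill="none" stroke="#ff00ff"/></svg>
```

Since the viewBox matches the mm dimensions, user units are millimetres directly. The only transform is the Y-flip y_m = 171.405 − y_svg.

Shape 1 is a closed polygon drawn with `<polygon>`. Its stroke #ff00ff means score at S463, F2454. After flipping Y the toolpath is (233.337,166.321) → (218.989,70.304) → (97.572,142.199) → (114.055,70.748) → (233.337,166.321), returning to the start.

Shape 2 is a cubic bezier drawn with `<path>`. Its stroke #ff00ff means score at S463, F2454. After flipping Y the toolpath is (231.891,153.353) → (231.733,139.055) → (209.159,127.972) → (185.325,132.775).

Shape 3 is a circle drawn with `<circle>`. Its stroke #ff00ff means score at S463, F2454. After flipping Y the toolpath is (142.074,141.980) → (135.724,152.979) → (123.024,152.979) → (116.674,141.980) → (123.024,130.981) → (135.724,130.981) → (142.074,141.980), returning to the start.

Shape 4 is a cubic bezier drawn with `<path>`. Its stroke #ff00ff means score at S463, F2454. After flipping Y the toolpath is (141.051,92.543) → (163.585,90.249) → (219.302,67.396) → (248.509,63.096).

; LightBurn 1.4.05
; GRBL device profile, absolute coords
G21
G90
G0 X233.337 Y166.321
M3 S463
G1 X218.989 Y70.304 F2454
G1 X97.572 Y142.199 F2454
G1 X114.055 Y70.748 F2454
G1 X233.337 Y166.321 F2454
G0 X231.891 Y153.353
M3 S463
G1 X231.733 Y139.055 F2454
G1 X209.159 Y127.972 F2454
G1 X185.325 Y132.775 F2454
G0 X142.074 Y141.980
M3 S463
G1 X135.724 Y152.979 F2454
G1 X123.024 Y152.979 F2454
G1 X116.674 Y141.980 F2454
G1 X123.024 Y130.981 F2454
G1 X135.724 Y130.981 F2454
G1 X142.074 Y141.980 F2454
G0 X141.051 Y92.543
M3 S463
G1 X163.585 Y90.249 F2454
G1 X219.302 Y67.396 F2454
G1 X248.509 Y63.096 F2454
M5
G0 X0.000 Y0.000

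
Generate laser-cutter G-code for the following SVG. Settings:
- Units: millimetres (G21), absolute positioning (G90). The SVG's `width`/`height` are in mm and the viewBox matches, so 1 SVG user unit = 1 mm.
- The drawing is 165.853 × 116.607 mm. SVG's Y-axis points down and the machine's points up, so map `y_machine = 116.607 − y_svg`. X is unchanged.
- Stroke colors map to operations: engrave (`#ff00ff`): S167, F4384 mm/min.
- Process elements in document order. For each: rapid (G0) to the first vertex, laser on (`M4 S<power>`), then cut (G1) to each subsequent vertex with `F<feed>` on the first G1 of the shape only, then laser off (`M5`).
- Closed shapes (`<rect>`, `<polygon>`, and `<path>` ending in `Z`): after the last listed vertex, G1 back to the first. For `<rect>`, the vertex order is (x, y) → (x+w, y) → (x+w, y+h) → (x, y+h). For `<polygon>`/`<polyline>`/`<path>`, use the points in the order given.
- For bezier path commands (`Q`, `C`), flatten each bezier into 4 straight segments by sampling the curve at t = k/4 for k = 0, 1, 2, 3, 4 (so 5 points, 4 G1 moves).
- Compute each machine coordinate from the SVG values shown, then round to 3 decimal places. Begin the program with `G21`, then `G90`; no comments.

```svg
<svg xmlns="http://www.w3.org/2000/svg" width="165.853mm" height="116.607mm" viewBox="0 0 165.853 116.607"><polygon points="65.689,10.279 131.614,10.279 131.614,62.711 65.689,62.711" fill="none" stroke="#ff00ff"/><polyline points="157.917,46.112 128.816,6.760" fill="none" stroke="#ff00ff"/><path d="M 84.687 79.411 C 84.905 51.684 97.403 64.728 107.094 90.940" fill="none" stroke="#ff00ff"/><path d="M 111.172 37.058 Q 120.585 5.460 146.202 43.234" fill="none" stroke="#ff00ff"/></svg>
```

G21
G90
G0 X65.689 Y106.328
M4 S167
G1 X131.614 Y106.328 F4384
G1 X131.614 Y53.896
G1 X65.689 Y53.896
G1 X65.689 Y106.328
M5
G0 X157.917 Y70.495
M4 S167
G1 X128.816 Y109.847 F4384
M5
G0 X84.687 Y37.196
M4 S167
G1 X86.917 Y50.778 F4384
G1 X92.338 Y51.659
G1 X99.535 Y42.426
G1 X107.094 Y25.667
M5
G0 X111.172 Y79.549
M4 S167
G1 X116.891 Y91.012 F4384
G1 X124.636 Y93.804
G1 X134.406 Y87.924
G1 X146.202 Y73.373
M5

1 u = 1 mm; y_m = 116.607 − y.

[1] `<polygon>` rectangle, #ff00ff→engrave S167 F4384: (65.689,106.328) → (131.614,106.328) → (131.614,53.896) → (65.689,53.896) → (65.689,106.328) (closed)

[2] `<polyline>` line segment, #ff00ff→engrave S167 F4384: (157.917,70.495) → (128.816,109.847)

[3] `<path>` cubic bezier, #ff00ff→engrave S167 F4384: (84.687,37.196) → (86.917,50.778) → (92.338,51.659) → (99.535,42.426) → (107.094,25.667)

[4] `<path>` quadratic bezier, #ff00ff→engrave S167 F4384: (111.172,79.549) → (116.891,91.012) → (124.636,93.804) → (134.406,87.924) → (146.202,73.373)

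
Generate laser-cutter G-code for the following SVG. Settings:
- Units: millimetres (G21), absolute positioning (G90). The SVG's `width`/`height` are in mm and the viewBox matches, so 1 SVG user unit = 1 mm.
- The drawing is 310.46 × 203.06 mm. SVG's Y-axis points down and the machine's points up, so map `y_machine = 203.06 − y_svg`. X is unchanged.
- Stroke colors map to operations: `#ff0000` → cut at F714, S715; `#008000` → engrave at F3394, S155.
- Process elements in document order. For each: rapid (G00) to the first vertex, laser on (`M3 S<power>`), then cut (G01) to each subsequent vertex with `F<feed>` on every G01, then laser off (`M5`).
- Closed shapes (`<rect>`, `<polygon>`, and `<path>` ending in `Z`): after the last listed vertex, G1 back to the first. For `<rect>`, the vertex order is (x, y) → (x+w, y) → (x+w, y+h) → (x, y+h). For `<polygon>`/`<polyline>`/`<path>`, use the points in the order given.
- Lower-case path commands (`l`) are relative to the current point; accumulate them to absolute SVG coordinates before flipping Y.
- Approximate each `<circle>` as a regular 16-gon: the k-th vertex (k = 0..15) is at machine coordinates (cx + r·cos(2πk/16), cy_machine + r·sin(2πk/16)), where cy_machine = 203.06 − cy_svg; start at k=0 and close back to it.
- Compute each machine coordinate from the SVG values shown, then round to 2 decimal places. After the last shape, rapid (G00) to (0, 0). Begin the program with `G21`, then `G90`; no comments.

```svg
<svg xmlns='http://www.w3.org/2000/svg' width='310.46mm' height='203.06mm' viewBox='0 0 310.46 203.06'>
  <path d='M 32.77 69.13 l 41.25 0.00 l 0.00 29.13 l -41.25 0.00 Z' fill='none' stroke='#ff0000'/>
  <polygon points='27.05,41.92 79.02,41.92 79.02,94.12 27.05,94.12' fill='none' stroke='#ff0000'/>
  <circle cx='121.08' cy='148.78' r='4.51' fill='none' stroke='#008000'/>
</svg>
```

1 u = 1 mm; y_m = 203.06 − y.

[1] `<path>` rectangle, #ff0000→cut S715 F714: (32.77,133.93) → (74.02,133.93) → (74.02,104.80) → (32.77,104.80) → (32.77,133.93) (closed)

[2] `<polygon>` rectangle, #ff0000→cut S715 F714: (27.05,161.14) → (79.02,161.14) → (79.02,108.94) → (27.05,108.94) → (27.05,161.14) (closed)

[3] `<circle>` circle, #008000→engrave S155 F3394: (125.59,54.28) → (125.25,56.01) → (124.27,57.47) → (122.81,58.45) → (121.08,58.79) → (119.35,58.45) → (117.89,57.47) → (116.91,56.01) → (116.57,54.28) → (116.91,52.55) → (117.89,51.09) → (119.35,50.11) → (121.08,49.77) → (122.81,50.11) → (124.27,51.09) → (125.25,52.55) → (125.59,54.28) (closed)

G21
G90
G00 X32.77 Y133.93
M3 S715
G01 X74.02 Y133.93 F714
G01 X74.02 Y104.80 F714
G01 X32.77 Y104.80 F714
G01 X32.77 Y133.93 F714
M5
G00 X27.05 Y161.14
M3 S715
G01 X79.02 Y161.14 F714
G01 X79.02 Y108.94 F714
G01 X27.05 Y108.94 F714
G01 X27.05 Y161.14 F714
M5
G00 X125.59 Y54.28
M3 S155
G01 X125.25 Y56.01 F3394
G01 X124.27 Y57.47 F3394
G01 X122.81 Y58.45 F3394
G01 X121.08 Y58.79 F3394
G01 X119.35 Y58.45 F3394
G01 X117.89 Y57.47 F3394
G01 X116.91 Y56.01 F3394
G01 X116.57 Y54.28 F3394
G01 X116.91 Y52.55 F3394
G01 X117.89 Y51.09 F3394
G01 X119.35 Y50.11 F3394
G01 X121.08 Y49.77 F3394
G01 X122.81 Y50.11 F3394
G01 X124.27 Y51.09 F3394
G01 X125.25 Y52.55 F3394
G01 X125.59 Y54.28 F3394
M5
G00 X0.00 Y0.00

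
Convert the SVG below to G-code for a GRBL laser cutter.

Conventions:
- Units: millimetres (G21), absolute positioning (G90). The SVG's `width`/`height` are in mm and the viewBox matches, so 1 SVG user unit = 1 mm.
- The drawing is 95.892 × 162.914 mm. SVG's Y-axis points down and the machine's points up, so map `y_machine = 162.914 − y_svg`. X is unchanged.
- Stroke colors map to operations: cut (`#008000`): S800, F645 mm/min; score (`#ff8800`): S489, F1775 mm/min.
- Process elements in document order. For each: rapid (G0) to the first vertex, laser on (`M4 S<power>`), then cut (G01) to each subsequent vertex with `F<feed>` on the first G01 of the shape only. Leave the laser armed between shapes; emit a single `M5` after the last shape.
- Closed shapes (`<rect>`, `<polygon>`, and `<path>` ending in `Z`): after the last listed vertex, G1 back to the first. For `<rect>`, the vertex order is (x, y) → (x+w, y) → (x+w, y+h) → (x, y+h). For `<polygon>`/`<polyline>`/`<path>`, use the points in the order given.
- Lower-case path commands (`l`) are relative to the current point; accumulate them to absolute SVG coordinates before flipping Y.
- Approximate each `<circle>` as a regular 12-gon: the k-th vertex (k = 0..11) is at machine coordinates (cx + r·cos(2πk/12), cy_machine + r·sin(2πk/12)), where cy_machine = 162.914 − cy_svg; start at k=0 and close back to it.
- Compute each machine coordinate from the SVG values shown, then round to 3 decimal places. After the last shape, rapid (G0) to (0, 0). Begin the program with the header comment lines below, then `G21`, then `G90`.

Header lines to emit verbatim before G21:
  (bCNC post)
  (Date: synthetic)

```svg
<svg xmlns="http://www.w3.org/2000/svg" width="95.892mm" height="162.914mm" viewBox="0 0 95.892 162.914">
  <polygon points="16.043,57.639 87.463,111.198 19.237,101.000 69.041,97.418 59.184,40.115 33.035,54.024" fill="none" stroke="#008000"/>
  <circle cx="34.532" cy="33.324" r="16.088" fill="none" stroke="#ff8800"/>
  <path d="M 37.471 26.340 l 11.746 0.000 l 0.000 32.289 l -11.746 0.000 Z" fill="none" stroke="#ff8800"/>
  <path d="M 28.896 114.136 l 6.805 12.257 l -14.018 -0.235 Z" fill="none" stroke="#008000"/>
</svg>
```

(bCNC post)
(Date: synthetic)
G21
G90
G0 X16.043 Y105.275
M4 S800
G01 X87.463 Y51.716 F645
G01 X19.237 Y61.914
G01 X69.041 Y65.496
G01 X59.184 Y122.799
G01 X33.035 Y108.890
G01 X16.043 Y105.275
G0 X50.620 Y129.590
M4 S489
G01 X48.465 Y137.634 F1775
G01 X42.576 Y143.523
G01 X34.532 Y145.678
G01 X26.488 Y143.523
G01 X20.599 Y137.634
G01 X18.444 Y129.590
G01 X20.599 Y121.546
G01 X26.488 Y115.657
G01 X34.532 Y113.502
G01 X42.576 Y115.657
G01 X48.465 Y121.546
G01 X50.620 Y129.590
G0 X37.471 Y136.574
M4 S489
G01 X49.217 Y136.574 F1775
G01 X49.217 Y104.285
G01 X37.471 Y104.285
G01 X37.471 Y136.574
G0 X28.896 Y48.778
M4 S800
G01 X35.701 Y36.521 F645
G01 X21.683 Y36.756
G01 X28.896 Y48.778
M5
G0 X0.000 Y0.000

viewBox `0 0 95.892 162.914` with mm width/height → 1 unit = 1 mm. Flip: y_m = 162.914 − y_svg.

**Shape 1** — `<polygon>` closed polygon, stroke `#008000` → cut (S800, F645). Machine vertices: (16.043,105.275) → (87.463,51.716) → (19.237,61.914) → (69.041,65.496) → (59.184,122.799) → (33.035,108.890) → (16.043,105.275). Closed: final G1 returns to the first vertex.

**Shape 2** — `<circle>` circle, stroke `#ff8800` → score (S489, F1775). Machine vertices: (50.620,129.590) → (48.465,137.634) → (42.576,143.523) → (34.532,145.678) → (26.488,143.523) → (20.599,137.634) → (18.444,129.590) → (20.599,121.546) → (26.488,115.657) → (34.532,113.502) → (42.576,115.657) → (48.465,121.546) → (50.620,129.590). Closed: final G1 returns to the first vertex.

**Shape 3** — `<path>` rectangle, stroke `#ff8800` → score (S489, F1775). Machine vertices: (37.471,136.574) → (49.217,136.574) → (49.217,104.285) → (37.471,104.285) → (37.471,136.574). Closed: final G1 returns to the first vertex.

**Shape 4** — `<path>` regular polygon, stroke `#008000` → cut (S800, F645). Machine vertices: (28.896,48.778) → (35.701,36.521) → (21.683,36.756) → (28.896,48.778). Closed: final G1 returns to the first vertex.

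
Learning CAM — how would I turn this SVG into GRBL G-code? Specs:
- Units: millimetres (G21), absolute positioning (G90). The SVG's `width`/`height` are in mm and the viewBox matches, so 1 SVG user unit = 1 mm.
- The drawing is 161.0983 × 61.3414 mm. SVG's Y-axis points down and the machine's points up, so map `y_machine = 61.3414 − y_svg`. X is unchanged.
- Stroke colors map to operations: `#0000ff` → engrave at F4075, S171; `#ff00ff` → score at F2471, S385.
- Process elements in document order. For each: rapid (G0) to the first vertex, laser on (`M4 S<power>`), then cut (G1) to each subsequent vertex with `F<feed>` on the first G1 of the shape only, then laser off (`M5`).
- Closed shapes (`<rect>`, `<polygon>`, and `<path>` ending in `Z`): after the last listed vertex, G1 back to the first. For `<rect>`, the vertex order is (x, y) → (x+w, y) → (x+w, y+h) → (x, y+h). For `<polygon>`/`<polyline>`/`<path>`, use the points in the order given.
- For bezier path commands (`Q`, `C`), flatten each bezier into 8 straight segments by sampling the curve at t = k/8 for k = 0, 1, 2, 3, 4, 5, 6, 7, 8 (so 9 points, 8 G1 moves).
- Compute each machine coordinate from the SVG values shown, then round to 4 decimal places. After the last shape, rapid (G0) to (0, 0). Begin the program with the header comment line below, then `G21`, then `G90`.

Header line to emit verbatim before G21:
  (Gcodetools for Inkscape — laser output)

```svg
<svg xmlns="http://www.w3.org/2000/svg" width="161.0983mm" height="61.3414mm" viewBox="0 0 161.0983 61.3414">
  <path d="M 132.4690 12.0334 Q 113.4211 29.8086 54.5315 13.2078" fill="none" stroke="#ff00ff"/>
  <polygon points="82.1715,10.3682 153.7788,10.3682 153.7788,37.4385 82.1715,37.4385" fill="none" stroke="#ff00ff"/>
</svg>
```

Since the viewBox matches the mm dimensions, user units are millimetres directly. The only transform is the Y-flip y_m = 61.3414 − y_svg.

Shape 1 is a quadratic bezier drawn with `<path>`. Its stroke #ff00ff means score at S385, F2471. After flipping Y the toolpath is (132.4690,49.3080) → (127.0845,45.4013) → (120.4549,42.5689) → (112.5803,40.8107) → (103.4607,40.1268) → (93.0960,40.5171) → (81.4862,41.9817) → (68.6314,44.5205) → (54.5315,48.1336).

Shape 2 is a rectangle drawn with `<polygon>`. Its stroke #ff00ff means score at S385, F2471. After flipping Y the toolpath is (82.1715,50.9732) → (153.7788,50.9732) → (153.7788,23.9029) → (82.1715,23.9029) → (82.1715,50.9732), returning to the start.

(Gcodetools for Inkscape — laser output)
G21
G90
G0 X132.4690 Y49.3080
M4 S385
G1 X127.0845 Y45.4013 F2471
G1 X120.4549 Y42.5689
G1 X112.5803 Y40.8107
G1 X103.4607 Y40.1268
G1 X93.0960 Y40.5171
G1 X81.4862 Y41.9817
G1 X68.6314 Y44.5205
G1 X54.5315 Y48.1336
M5
G0 X82.1715 Y50.9732
M4 S385
G1 X153.7788 Y50.9732 F2471
G1 X153.7788 Y23.9029
G1 X82.1715 Y23.9029
G1 X82.1715 Y50.9732
M5
G0 X0.0000 Y0.0000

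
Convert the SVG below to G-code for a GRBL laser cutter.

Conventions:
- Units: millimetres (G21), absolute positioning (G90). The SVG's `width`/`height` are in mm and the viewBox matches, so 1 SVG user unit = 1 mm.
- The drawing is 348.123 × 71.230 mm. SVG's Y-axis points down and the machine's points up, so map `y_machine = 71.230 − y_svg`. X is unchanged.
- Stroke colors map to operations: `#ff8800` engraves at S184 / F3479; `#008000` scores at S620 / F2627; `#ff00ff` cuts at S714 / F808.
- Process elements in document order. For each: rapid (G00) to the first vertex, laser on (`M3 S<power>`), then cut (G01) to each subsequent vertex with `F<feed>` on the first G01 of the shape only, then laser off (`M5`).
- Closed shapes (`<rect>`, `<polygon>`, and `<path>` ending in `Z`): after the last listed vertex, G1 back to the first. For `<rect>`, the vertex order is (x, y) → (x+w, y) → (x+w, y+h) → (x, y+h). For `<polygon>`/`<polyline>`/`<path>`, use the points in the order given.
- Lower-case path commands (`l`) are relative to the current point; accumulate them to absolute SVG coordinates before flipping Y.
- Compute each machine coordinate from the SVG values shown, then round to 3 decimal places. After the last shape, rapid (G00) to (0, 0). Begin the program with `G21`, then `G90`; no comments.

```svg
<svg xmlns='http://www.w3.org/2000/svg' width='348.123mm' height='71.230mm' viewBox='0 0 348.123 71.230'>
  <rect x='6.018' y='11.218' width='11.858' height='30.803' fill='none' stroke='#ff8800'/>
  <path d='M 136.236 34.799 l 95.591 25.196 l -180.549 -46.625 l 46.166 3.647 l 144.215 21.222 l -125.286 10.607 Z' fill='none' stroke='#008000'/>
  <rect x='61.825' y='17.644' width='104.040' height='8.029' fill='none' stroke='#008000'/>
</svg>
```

Since the viewBox matches the mm dimensions, user units are millimetres directly. The only transform is the Y-flip y_m = 71.230 − y_svg.

Shape 1 is a rectangle drawn with `<rect>`. Its stroke #ff8800 means engrave at S184, F3479. After flipping Y the toolpath is (6.018,60.012) → (17.876,60.012) → (17.876,29.209) → (6.018,29.209) → (6.018,60.012), returning to the start.

Shape 2 is a closed polygon drawn with `<path>`. Its stroke #008000 means score at S620, F2627. After flipping Y the toolpath is (136.236,36.431) → (231.827,11.235) → (51.278,57.860) → (97.444,54.213) → (241.659,32.991) → (116.373,22.384) → (136.236,36.431), returning to the start.

Shape 3 is a rectangle drawn with `<rect>`. Its stroke #008000 means score at S620, F2627. After flipping Y the toolpath is (61.825,53.586) → (165.865,53.586) → (165.865,45.557) → (61.825,45.557) → (61.825,53.586), returning to the start.

G21
G90
G00 X6.018 Y60.012
M3 S184
G01 X17.876 Y60.012 F3479
G01 X17.876 Y29.209
G01 X6.018 Y29.209
G01 X6.018 Y60.012
M5
G00 X136.236 Y36.431
M3 S620
G01 X231.827 Y11.235 F2627
G01 X51.278 Y57.860
G01 X97.444 Y54.213
G01 X241.659 Y32.991
G01 X116.373 Y22.384
G01 X136.236 Y36.431
M5
G00 X61.825 Y53.586
M3 S620
G01 X165.865 Y53.586 F2627
G01 X165.865 Y45.557
G01 X61.825 Y45.557
G01 X61.825 Y53.586
M5
G00 X0.000 Y0.000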